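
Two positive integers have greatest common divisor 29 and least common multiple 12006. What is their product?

348174

For any two positive integers, gcd × lcm = product = 29 × 12006 = 348174.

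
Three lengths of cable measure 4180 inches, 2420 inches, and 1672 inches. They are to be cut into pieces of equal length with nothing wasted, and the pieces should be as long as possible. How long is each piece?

Each piece length must divide every original length, so the longest possible is gcd(4180, 2420, 1672).
4180 = 2^2 × 5 × 11 × 19
2420 = 2^2 × 5 × 11^2
1672 = 2^3 × 11 × 19
gcd(4180, 2420, 1672) = 2^2 × 11 = 44.

44 inches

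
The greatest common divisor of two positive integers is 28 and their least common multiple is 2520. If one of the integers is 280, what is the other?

For two integers, gcd × lcm = product, so the other is (28 × 2520) / 280 = 70560 / 280 = 252.

252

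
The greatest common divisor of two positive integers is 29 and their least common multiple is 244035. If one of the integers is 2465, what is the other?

For two integers, gcd × lcm = product, so the other is (29 × 244035) / 2465 = 7077015 / 2465 = 2871.

2871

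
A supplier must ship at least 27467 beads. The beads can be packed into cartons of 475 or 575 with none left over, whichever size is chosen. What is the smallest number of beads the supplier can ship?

The number of beads must be a common multiple of 475 and 575, so a multiple of their LCM.
475 = 5^2 × 19
575 = 5^2 × 23
LCM(475, 575) = 5^2 × 19 × 23 = 10925.
Smallest multiple of 10925 that is ≥ 27467: ⌈27467/10925⌉ × 10925 = 3 × 10925 = 32775.

32775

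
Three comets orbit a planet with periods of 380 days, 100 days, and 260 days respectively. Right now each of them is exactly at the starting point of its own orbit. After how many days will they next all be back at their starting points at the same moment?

24700 days

They coincide at every common multiple of the periods; the first is the LCM.
380 = 2^2 × 5 × 19
100 = 2^2 × 5^2
260 = 2^2 × 5 × 13
LCM(380, 100, 260) = 2^2 × 5^2 × 13 × 19 = 24700.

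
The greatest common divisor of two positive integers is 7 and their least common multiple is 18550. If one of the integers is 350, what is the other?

371

For two integers, gcd × lcm = product, so the other is (7 × 18550) / 350 = 129850 / 350 = 371.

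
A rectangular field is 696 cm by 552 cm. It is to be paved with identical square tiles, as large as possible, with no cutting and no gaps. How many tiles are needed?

Tile side = gcd(696, 552).
696 = 2^3 × 3 × 29
552 = 2^3 × 3 × 23
gcd(696, 552) = 2^3 × 3 = 24.
Tiles: (696/24) × (552/24) = 29 × 23 = 667.

667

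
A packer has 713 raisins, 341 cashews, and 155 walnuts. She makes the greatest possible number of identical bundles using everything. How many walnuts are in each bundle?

5

Number of bundles = gcd(713, 341, 155).
713 = 23 × 31
341 = 11 × 31
155 = 5 × 31
gcd(713, 341, 155) = 31.
walnuts per bundle = 155 / 31 = 5.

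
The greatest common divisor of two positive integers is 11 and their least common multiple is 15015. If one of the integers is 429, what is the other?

385

For two integers, gcd × lcm = product, so the other is (11 × 15015) / 429 = 165165 / 429 = 385.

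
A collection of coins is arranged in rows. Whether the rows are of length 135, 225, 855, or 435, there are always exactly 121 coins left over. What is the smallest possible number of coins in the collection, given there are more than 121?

N − 121 must be a common multiple of 135, 225, 855, and 435.
135 = 3^3 × 5
225 = 3^2 × 5^2
855 = 3^2 × 5 × 19
435 = 3 × 5 × 29
LCM(135, 225, 855, 435) = 3^3 × 5^2 × 19 × 29 = 371925.
Smallest N > 121 is LCM + 121 = 371925 + 121 = 372046.

372046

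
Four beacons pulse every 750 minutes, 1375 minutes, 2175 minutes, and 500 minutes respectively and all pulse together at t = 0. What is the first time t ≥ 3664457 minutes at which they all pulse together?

3828000 minutes

Joint pulses occur at multiples of LCM(750, 1375, 2175, 500).
750 = 2 × 3 × 5^3
1375 = 5^3 × 11
2175 = 3 × 5^2 × 29
500 = 2^2 × 5^3
LCM(750, 1375, 2175, 500) = 2^2 × 3 × 5^3 × 11 × 29 = 478500.
Smallest multiple of 478500 that is ≥ 3664457: ⌈3664457/478500⌉ × 478500 = 8 × 478500 = 3828000.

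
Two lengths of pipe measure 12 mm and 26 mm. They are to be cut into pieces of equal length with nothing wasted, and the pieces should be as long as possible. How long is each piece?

2 mm

The greatest length dividing all of 12 and 26 is their gcd.
12 = 2^2 × 3
26 = 2 × 13
gcd(12, 26) = 2.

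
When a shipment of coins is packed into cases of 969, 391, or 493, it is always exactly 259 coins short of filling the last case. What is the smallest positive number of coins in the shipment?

Being 259 short of a full case of size k means N ≡ −259 (mod k), i.e. N + 259 is a multiple of each size.
969 = 3 × 17 × 19
391 = 17 × 23
493 = 17 × 29
LCM(969, 391, 493) = 3 × 17 × 19 × 23 × 29 = 646323.
Smallest positive N is 646323 − 259 = 646064.

646064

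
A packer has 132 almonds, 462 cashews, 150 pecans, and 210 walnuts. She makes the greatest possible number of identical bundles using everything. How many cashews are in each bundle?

77

Number of bundles = gcd(132, 462, 150, 210).
132 = 2^2 × 3 × 11
462 = 2 × 3 × 7 × 11
150 = 2 × 3 × 5^2
210 = 2 × 3 × 5 × 7
gcd(132, 462, 150, 210) = 2 × 3 = 6.
cashews per bundle = 462 / 6 = 77.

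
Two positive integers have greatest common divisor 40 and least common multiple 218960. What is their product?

For any two positive integers, gcd × lcm = product = 40 × 218960 = 8758400.

8758400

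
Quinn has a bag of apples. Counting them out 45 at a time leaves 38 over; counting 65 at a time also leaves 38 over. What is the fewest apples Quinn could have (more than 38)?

623

N − 38 must be a common multiple of 45 and 65.
45 = 3^2 × 5
65 = 5 × 13
LCM(45, 65) = 3^2 × 5 × 13 = 585.
Smallest N > 38 is LCM + 38 = 585 + 38 = 623.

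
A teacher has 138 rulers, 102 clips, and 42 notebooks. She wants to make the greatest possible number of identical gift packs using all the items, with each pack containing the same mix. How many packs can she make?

6 packs

The pack count must divide each quantity, so the greatest is gcd(138, 102, 42).
138 = 2 × 3 × 23
102 = 2 × 3 × 17
42 = 2 × 3 × 7
gcd(138, 102, 42) = 2 × 3 = 6.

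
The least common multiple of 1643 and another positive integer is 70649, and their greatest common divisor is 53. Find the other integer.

gcd × lcm = product of the two integers, so the other integer is (53 × 70649) / 1643 = 2279.

2279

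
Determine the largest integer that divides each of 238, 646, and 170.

34

238 = 2 × 7 × 17
646 = 2 × 17 × 19
170 = 2 × 5 × 17
gcd(238, 646, 170) = 2 × 17 = 34.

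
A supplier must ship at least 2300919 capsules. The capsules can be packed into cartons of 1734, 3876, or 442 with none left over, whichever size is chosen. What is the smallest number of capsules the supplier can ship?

The number of capsules must be a common multiple of 1734, 3876, and 442, so a multiple of their LCM.
1734 = 2 × 3 × 17^2
3876 = 2^2 × 3 × 17 × 19
442 = 2 × 13 × 17
LCM(1734, 3876, 442) = 2^2 × 3 × 13 × 17^2 × 19 = 856596.
Smallest multiple of 856596 that is ≥ 2300919: ⌈2300919/856596⌉ × 856596 = 3 × 856596 = 2569788.

2569788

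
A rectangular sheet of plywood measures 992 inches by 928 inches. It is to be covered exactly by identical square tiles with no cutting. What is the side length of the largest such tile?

32 inches

By the Euclidean algorithm:
992 = 1 × 928 + 64
928 = 14 × 64 + 32
64 = 2 × 32 + 0
gcd(992, 928) = 32.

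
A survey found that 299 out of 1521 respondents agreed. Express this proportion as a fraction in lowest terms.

23/117

299 = 13 × 23
1521 = 3^2 × 13^2
gcd(299, 1521) = 13.
Divide numerator and denominator by 13: 299/1521 = 23/117.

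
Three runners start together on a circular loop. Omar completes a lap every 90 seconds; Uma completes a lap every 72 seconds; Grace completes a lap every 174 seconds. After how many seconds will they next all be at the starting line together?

We need the least common multiple of the intervals.
90 = 2 × 3^2 × 5
72 = 2^3 × 3^2
174 = 2 × 3 × 29
LCM(90, 72, 174) = 2^3 × 3^2 × 5 × 29 = 10440.

10440 seconds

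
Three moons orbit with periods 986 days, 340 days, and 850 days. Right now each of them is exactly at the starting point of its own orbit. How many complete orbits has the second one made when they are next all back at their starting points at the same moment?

145 orbits

All finish a whole number of cycles simultaneously at t = LCM of the periods.
986 = 2 × 17 × 29
340 = 2^2 × 5 × 17
850 = 2 × 5^2 × 17
LCM(986, 340, 850) = 2^2 × 5^2 × 17 × 29 = 49300.
Orbits for period 340: 49300 / 340 = 145.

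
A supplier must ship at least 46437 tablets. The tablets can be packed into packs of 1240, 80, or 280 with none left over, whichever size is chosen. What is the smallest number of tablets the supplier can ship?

52080

The number of tablets must be a common multiple of 1240, 80, and 280, so a multiple of their LCM.
1240 = 2^3 × 5 × 31
80 = 2^4 × 5
280 = 2^3 × 5 × 7
LCM(1240, 80, 280) = 2^4 × 5 × 7 × 31 = 17360.
Smallest multiple of 17360 that is ≥ 46437: ⌈46437/17360⌉ × 17360 = 3 × 17360 = 52080.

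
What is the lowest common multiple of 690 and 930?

21390

690 = 2 × 3 × 5 × 23
930 = 2 × 3 × 5 × 31
LCM(690, 930) = 2 × 3 × 5 × 23 × 31 = 21390.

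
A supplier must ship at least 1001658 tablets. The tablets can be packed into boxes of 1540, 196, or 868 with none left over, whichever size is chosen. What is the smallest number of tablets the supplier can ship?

The number of tablets must be a common multiple of 1540, 196, and 868, so a multiple of their LCM.
1540 = 2^2 × 5 × 7 × 11
196 = 2^2 × 7^2
868 = 2^2 × 7 × 31
LCM(1540, 196, 868) = 2^2 × 5 × 7^2 × 11 × 31 = 334180.
Smallest multiple of 334180 that is ≥ 1001658: ⌈1001658/334180⌉ × 334180 = 3 × 334180 = 1002540.

1002540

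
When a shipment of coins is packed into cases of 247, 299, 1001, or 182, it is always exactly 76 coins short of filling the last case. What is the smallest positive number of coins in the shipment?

Being 76 short of a full case of size k means N ≡ −76 (mod k), i.e. N + 76 is a multiple of each size.
247 = 13 × 19
299 = 13 × 23
1001 = 7 × 11 × 13
182 = 2 × 7 × 13
LCM(247, 299, 1001, 182) = 2 × 7 × 11 × 13 × 19 × 23 = 874874.
Smallest positive N is 874874 − 76 = 874798.

874798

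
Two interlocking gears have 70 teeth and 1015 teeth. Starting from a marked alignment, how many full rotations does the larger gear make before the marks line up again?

2 rotations

The first common completion time is the LCM of the periods.
70 = 2 × 5 × 7
1015 = 5 × 7 × 29
LCM(70, 1015) = 2 × 5 × 7 × 29 = 2030.
Rotations for period 1015: 2030 / 1015 = 2.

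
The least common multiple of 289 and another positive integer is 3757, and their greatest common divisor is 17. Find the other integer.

221

gcd × lcm = product of the two integers, so the other integer is (17 × 3757) / 289 = 221.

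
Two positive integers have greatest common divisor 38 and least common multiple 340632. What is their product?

For any two positive integers, gcd × lcm = product = 38 × 340632 = 12944016.

12944016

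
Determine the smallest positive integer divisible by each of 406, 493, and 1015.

406 = 2 × 7 × 29
493 = 17 × 29
1015 = 5 × 7 × 29
LCM(406, 493, 1015) = 2 × 5 × 7 × 17 × 29 = 34510.

34510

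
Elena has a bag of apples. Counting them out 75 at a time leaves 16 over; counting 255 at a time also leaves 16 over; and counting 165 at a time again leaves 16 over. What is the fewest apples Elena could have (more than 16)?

N − 16 must be a common multiple of 75, 255, and 165.
75 = 3 × 5^2
255 = 3 × 5 × 17
165 = 3 × 5 × 11
LCM(75, 255, 165) = 3 × 5^2 × 11 × 17 = 14025.
Smallest N > 16 is LCM + 16 = 14025 + 16 = 14041.

14041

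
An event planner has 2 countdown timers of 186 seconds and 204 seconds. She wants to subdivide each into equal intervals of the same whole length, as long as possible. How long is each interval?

6 seconds

By the Euclidean algorithm:
204 = 1 × 186 + 18
186 = 10 × 18 + 6
18 = 3 × 6 + 0
gcd(186, 204) = 6.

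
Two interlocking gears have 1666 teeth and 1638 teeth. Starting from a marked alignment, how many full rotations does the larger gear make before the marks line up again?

117 rotations

They are all back at their starting positions together after one LCM of the periods.
1666 = 2 × 7^2 × 17
1638 = 2 × 3^2 × 7 × 13
LCM(1666, 1638) = 2 × 3^2 × 7^2 × 13 × 17 = 194922.
Rotations for period 1666: 194922 / 1666 = 117.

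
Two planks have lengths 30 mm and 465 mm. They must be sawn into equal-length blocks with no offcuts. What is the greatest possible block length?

15 mm

The block length must divide every plank, so the greatest is gcd(30, 465).
30 = 2 × 3 × 5
465 = 3 × 5 × 31
gcd(30, 465) = 3 × 5 = 15.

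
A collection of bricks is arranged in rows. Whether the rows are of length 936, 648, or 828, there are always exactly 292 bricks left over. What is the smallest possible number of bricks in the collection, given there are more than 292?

N − 292 must be a common multiple of 936, 648, and 828.
936 = 2^3 × 3^2 × 13
648 = 2^3 × 3^4
828 = 2^2 × 3^2 × 23
LCM(936, 648, 828) = 2^3 × 3^4 × 13 × 23 = 193752.
Smallest N > 292 is LCM + 292 = 193752 + 292 = 194044.

194044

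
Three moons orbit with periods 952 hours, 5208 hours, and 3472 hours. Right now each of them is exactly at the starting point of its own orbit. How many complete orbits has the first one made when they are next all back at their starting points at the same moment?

All finish a whole number of cycles simultaneously at t = LCM of the periods.
952 = 2^3 × 7 × 17
5208 = 2^3 × 3 × 7 × 31
3472 = 2^4 × 7 × 31
LCM(952, 5208, 3472) = 2^4 × 3 × 7 × 17 × 31 = 177072.
Orbits for period 952: 177072 / 952 = 186.

186 orbits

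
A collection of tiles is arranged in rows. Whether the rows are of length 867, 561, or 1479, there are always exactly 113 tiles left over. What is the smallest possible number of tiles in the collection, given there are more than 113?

N − 113 must be a common multiple of 867, 561, and 1479.
867 = 3 × 17^2
561 = 3 × 11 × 17
1479 = 3 × 17 × 29
LCM(867, 561, 1479) = 3 × 11 × 17^2 × 29 = 276573.
Smallest N > 113 is LCM + 113 = 276573 + 113 = 276686.

276686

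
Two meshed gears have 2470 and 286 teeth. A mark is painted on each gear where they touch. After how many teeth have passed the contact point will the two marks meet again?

27170 teeth

They coincide at every common multiple of the periods; the first is the LCM.
2470 = 2 × 5 × 13 × 19
286 = 2 × 11 × 13
LCM(2470, 286) = 2 × 5 × 11 × 13 × 19 = 27170.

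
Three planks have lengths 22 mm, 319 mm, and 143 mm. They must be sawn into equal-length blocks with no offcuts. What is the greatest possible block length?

The block length must divide every plank, so the greatest is gcd(22, 319, 143).
22 = 2 × 11
319 = 11 × 29
143 = 11 × 13
gcd(22, 319, 143) = 11.

11 mm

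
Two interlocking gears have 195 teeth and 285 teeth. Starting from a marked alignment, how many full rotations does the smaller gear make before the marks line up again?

19 rotations

All finish a whole number of cycles simultaneously at t = LCM of the periods.
195 = 3 × 5 × 13
285 = 3 × 5 × 19
LCM(195, 285) = 3 × 5 × 13 × 19 = 3705.
Rotations for period 195: 3705 / 195 = 19.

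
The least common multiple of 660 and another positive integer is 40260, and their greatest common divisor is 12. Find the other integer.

gcd × lcm = product of the two integers, so the other integer is (12 × 40260) / 660 = 732.

732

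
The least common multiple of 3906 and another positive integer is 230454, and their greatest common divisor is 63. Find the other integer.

gcd × lcm = product of the two integers, so the other integer is (63 × 230454) / 3906 = 3717.

3717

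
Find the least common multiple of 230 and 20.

230 = 2 × 5 × 23
20 = 2^2 × 5
LCM(230, 20) = 2^2 × 5 × 23 = 460.

460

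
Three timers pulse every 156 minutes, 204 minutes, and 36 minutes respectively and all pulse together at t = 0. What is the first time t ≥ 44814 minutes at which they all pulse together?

47736 minutes

Joint pulses occur at multiples of LCM(156, 204, 36).
156 = 2^2 × 3 × 13
204 = 2^2 × 3 × 17
36 = 2^2 × 3^2
LCM(156, 204, 36) = 2^2 × 3^2 × 13 × 17 = 7956.
Smallest multiple of 7956 that is ≥ 44814: ⌈44814/7956⌉ × 7956 = 6 × 7956 = 47736.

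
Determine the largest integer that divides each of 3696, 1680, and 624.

3696 = 2^4 × 3 × 7 × 11
1680 = 2^4 × 3 × 5 × 7
624 = 2^4 × 3 × 13
gcd(3696, 1680, 624) = 2^4 × 3 = 48.

48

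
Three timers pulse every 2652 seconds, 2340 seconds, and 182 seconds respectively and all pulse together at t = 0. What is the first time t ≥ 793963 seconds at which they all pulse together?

835380 seconds

Joint pulses occur at multiples of LCM(2652, 2340, 182).
2652 = 2^2 × 3 × 13 × 17
2340 = 2^2 × 3^2 × 5 × 13
182 = 2 × 7 × 13
LCM(2652, 2340, 182) = 2^2 × 3^2 × 5 × 7 × 13 × 17 = 278460.
Smallest multiple of 278460 that is ≥ 793963: ⌈793963/278460⌉ × 278460 = 3 × 278460 = 835380.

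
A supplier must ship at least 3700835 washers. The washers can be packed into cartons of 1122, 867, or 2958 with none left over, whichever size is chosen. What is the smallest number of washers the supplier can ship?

The number of washers must be a common multiple of 1122, 867, and 2958, so a multiple of their LCM.
1122 = 2 × 3 × 11 × 17
867 = 3 × 17^2
2958 = 2 × 3 × 17 × 29
LCM(1122, 867, 2958) = 2 × 3 × 11 × 17^2 × 29 = 553146.
Smallest multiple of 553146 that is ≥ 3700835: ⌈3700835/553146⌉ × 553146 = 7 × 553146 = 3872022.

3872022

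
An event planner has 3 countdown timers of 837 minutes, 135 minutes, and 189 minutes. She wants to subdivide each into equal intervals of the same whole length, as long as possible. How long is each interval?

The interval must divide each timer length; the longest such is the gcd.
837 = 3^3 × 31
135 = 3^3 × 5
189 = 3^3 × 7
gcd(837, 135, 189) = 3^3 = 27.

27 minutes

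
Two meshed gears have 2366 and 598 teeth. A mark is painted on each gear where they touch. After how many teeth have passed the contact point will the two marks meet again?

54418 teeth

The first simultaneous occurrence is after LCM of the individual periods.
2366 = 2 × 7 × 13^2
598 = 2 × 13 × 23
LCM(2366, 598) = 2 × 7 × 13^2 × 23 = 54418.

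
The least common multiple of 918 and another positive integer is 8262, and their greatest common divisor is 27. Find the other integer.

243

gcd × lcm = product of the two integers, so the other integer is (27 × 8262) / 918 = 243.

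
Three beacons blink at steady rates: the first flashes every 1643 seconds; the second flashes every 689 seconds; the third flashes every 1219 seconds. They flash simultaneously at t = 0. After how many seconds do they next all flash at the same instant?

491257 seconds

We need the least common multiple of the intervals.
1643 = 31 × 53
689 = 13 × 53
1219 = 23 × 53
LCM(1643, 689, 1219) = 13 × 23 × 31 × 53 = 491257.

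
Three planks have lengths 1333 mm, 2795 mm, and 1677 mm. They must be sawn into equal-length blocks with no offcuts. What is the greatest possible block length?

43 mm

This is the greatest common divisor of 1333, 2795, and 1677.
1333 = 31 × 43
2795 = 5 × 13 × 43
1677 = 3 × 13 × 43
gcd(1333, 2795, 1677) = 43.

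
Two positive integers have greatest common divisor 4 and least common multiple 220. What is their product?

880

For any two positive integers, gcd × lcm = product = 4 × 220 = 880.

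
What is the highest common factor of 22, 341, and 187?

22 = 2 × 11
341 = 11 × 31
187 = 11 × 17
gcd(22, 341, 187) = 11.

11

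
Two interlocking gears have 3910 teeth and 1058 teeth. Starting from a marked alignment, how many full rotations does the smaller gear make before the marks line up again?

The first common completion time is the LCM of the periods.
3910 = 2 × 5 × 17 × 23
1058 = 2 × 23^2
LCM(3910, 1058) = 2 × 5 × 17 × 23^2 = 89930.
Rotations for period 1058: 89930 / 1058 = 85.

85 rotations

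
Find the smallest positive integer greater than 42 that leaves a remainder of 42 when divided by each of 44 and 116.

1318

N − 42 must be a common multiple of 44 and 116.
44 = 2^2 × 11
116 = 2^2 × 29
LCM(44, 116) = 2^2 × 11 × 29 = 1276.
Smallest N > 42 is LCM + 42 = 1276 + 42 = 1318.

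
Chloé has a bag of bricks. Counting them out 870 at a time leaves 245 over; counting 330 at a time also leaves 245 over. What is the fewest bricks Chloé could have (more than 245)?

N − 245 must be a common multiple of 870 and 330.
870 = 2 × 3 × 5 × 29
330 = 2 × 3 × 5 × 11
LCM(870, 330) = 2 × 3 × 5 × 11 × 29 = 9570.
Smallest N > 245 is LCM + 245 = 9570 + 245 = 9815.

9815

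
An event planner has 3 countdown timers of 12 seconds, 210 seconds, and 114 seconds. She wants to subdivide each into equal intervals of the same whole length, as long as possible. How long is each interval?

6 seconds

The interval must divide each timer length; the longest such is the gcd.
12 = 2^2 × 3
210 = 2 × 3 × 5 × 7
114 = 2 × 3 × 19
gcd(12, 210, 114) = 2 × 3 = 6.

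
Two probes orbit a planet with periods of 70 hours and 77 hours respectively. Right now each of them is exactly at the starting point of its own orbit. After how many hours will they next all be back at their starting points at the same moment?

770 hours

They coincide at every common multiple of the periods; the first is the LCM.
70 = 2 × 5 × 7
77 = 7 × 11
LCM(70, 77) = 2 × 5 × 7 × 11 = 770.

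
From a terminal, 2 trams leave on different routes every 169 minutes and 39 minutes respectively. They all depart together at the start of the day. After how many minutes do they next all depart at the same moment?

The first simultaneous occurrence is after LCM of the individual periods.
169 = 13^2
39 = 3 × 13
LCM(169, 39) = 3 × 13^2 = 507.

507 minutes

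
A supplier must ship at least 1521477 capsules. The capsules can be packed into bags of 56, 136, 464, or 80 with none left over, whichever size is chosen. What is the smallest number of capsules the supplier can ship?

1656480

The number of capsules must be a common multiple of 56, 136, 464, and 80, so a multiple of their LCM.
56 = 2^3 × 7
136 = 2^3 × 17
464 = 2^4 × 29
80 = 2^4 × 5
LCM(56, 136, 464, 80) = 2^4 × 5 × 7 × 17 × 29 = 276080.
Smallest multiple of 276080 that is ≥ 1521477: ⌈1521477/276080⌉ × 276080 = 6 × 276080 = 1656480.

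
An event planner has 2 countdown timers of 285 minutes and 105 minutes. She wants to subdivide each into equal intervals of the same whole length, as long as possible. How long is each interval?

15 minutes

The interval must divide each timer length; the longest such is the gcd.
285 = 3 × 5 × 19
105 = 3 × 5 × 7
gcd(285, 105) = 3 × 5 = 15.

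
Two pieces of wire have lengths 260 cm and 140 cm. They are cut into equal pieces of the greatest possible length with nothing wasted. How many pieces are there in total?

Piece length = gcd(260, 140).
260 = 2^2 × 5 × 13
140 = 2^2 × 5 × 7
gcd(260, 140) = 2^2 × 5 = 20.
Total pieces = 260/20 + 140/20 = 13 + 7 = 20.

20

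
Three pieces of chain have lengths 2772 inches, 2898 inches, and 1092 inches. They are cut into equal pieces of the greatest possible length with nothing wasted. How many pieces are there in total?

161

Piece length = gcd(2772, 2898, 1092).
2772 = 2^2 × 3^2 × 7 × 11
2898 = 2 × 3^2 × 7 × 23
1092 = 2^2 × 3 × 7 × 13
gcd(2772, 2898, 1092) = 2 × 3 × 7 = 42.
Total pieces = 2772/42 + 2898/42 + 1092/42 = 66 + 69 + 26 = 161.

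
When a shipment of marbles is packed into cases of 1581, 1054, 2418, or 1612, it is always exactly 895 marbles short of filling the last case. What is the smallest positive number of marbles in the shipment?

81317

Being 895 short of a full case of size k means N ≡ −895 (mod k), i.e. N + 895 is a multiple of each size.
1581 = 3 × 17 × 31
1054 = 2 × 17 × 31
2418 = 2 × 3 × 13 × 31
1612 = 2^2 × 13 × 31
LCM(1581, 1054, 2418, 1612) = 2^2 × 3 × 13 × 17 × 31 = 82212.
Smallest positive N is 82212 − 895 = 81317.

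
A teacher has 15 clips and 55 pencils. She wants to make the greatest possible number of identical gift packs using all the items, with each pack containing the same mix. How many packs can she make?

By the Euclidean algorithm:
55 = 3 × 15 + 10
15 = 1 × 10 + 5
10 = 2 × 5 + 0
gcd(15, 55) = 5.

5 packs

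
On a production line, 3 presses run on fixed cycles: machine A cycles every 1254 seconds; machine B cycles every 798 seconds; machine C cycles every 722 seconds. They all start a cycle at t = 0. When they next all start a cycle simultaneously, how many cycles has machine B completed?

They are all back at their starting positions together after one LCM of the periods.
1254 = 2 × 3 × 11 × 19
798 = 2 × 3 × 7 × 19
722 = 2 × 19^2
LCM(1254, 798, 722) = 2 × 3 × 7 × 11 × 19^2 = 166782.
Cycles for period 798: 166782 / 798 = 209.

209 cycles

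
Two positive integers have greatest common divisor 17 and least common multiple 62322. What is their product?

1059474

For any two positive integers, gcd × lcm = product = 17 × 62322 = 1059474.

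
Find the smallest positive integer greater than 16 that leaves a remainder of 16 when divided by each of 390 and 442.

6646

N − 16 must be a common multiple of 390 and 442.
390 = 2 × 3 × 5 × 13
442 = 2 × 13 × 17
LCM(390, 442) = 2 × 3 × 5 × 13 × 17 = 6630.
Smallest N > 16 is LCM + 16 = 6630 + 16 = 6646.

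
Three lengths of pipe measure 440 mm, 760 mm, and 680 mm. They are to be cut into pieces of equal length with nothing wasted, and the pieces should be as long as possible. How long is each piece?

Each piece length must divide every original length, so the longest possible is gcd(440, 760, 680).
440 = 2^3 × 5 × 11
760 = 2^3 × 5 × 19
680 = 2^3 × 5 × 17
gcd(440, 760, 680) = 2^3 × 5 = 40.

40 mm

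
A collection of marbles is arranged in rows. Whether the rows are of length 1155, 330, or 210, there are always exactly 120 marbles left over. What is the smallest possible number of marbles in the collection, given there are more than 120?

N − 120 must be a common multiple of 1155, 330, and 210.
1155 = 3 × 5 × 7 × 11
330 = 2 × 3 × 5 × 11
210 = 2 × 3 × 5 × 7
LCM(1155, 330, 210) = 2 × 3 × 5 × 7 × 11 = 2310.
Smallest N > 120 is LCM + 120 = 2310 + 120 = 2430.

2430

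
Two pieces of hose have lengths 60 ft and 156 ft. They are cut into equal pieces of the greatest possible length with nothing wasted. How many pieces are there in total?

18

Piece length = gcd(60, 156).
60 = 2^2 × 3 × 5
156 = 2^2 × 3 × 13
gcd(60, 156) = 2^2 × 3 = 12.
Total pieces = 60/12 + 156/12 = 5 + 13 = 18.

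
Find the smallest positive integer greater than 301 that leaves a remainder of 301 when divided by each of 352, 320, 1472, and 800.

405101

N − 301 must be a common multiple of 352, 320, 1472, and 800.
352 = 2^5 × 11
320 = 2^6 × 5
1472 = 2^6 × 23
800 = 2^5 × 5^2
LCM(352, 320, 1472, 800) = 2^6 × 5^2 × 11 × 23 = 404800.
Smallest N > 301 is LCM + 301 = 404800 + 301 = 405101.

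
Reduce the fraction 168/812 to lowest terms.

168 = 2^3 × 3 × 7
812 = 2^2 × 7 × 29
gcd(168, 812) = 2^2 × 7 = 28.
Divide numerator and denominator by 28: 168/812 = 6/29.

6/29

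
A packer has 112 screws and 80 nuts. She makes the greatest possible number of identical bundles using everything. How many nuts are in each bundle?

Number of bundles = gcd(112, 80).
112 = 2^4 × 7
80 = 2^4 × 5
gcd(112, 80) = 2^4 = 16.
nuts per bundle = 80 / 16 = 5.

5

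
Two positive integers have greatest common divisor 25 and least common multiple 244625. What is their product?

6115625

For any two positive integers, gcd × lcm = product = 25 × 244625 = 6115625.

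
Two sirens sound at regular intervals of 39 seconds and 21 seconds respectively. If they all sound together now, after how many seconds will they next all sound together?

273 seconds

We need the least common multiple of the intervals.
39 = 3 × 13
21 = 3 × 7
LCM(39, 21) = 3 × 7 × 13 = 273.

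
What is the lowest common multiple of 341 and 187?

341 = 11 × 31
187 = 11 × 17
LCM(341, 187) = 11 × 17 × 31 = 5797.

5797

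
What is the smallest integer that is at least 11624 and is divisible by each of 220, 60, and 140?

13860

The integer must be a common multiple of 220, 60, and 140, so a multiple of their LCM.
220 = 2^2 × 5 × 11
60 = 2^2 × 3 × 5
140 = 2^2 × 5 × 7
LCM(220, 60, 140) = 2^2 × 3 × 5 × 7 × 11 = 4620.
Smallest multiple of 4620 that is ≥ 11624: ⌈11624/4620⌉ × 4620 = 3 × 4620 = 13860.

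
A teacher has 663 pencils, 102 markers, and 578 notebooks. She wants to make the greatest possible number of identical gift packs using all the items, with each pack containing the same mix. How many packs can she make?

The pack count must divide each quantity, so the greatest is gcd(663, 102, 578).
663 = 3 × 13 × 17
102 = 2 × 3 × 17
578 = 2 × 17^2
gcd(663, 102, 578) = 17.

17 packs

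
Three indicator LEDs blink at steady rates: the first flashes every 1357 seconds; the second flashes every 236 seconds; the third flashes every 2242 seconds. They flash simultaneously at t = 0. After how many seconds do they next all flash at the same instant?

We need the least common multiple of the intervals.
1357 = 23 × 59
236 = 2^2 × 59
2242 = 2 × 19 × 59
LCM(1357, 236, 2242) = 2^2 × 19 × 23 × 59 = 103132.

103132 seconds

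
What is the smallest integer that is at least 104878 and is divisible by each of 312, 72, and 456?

106704

The integer must be a common multiple of 312, 72, and 456, so a multiple of their LCM.
312 = 2^3 × 3 × 13
72 = 2^3 × 3^2
456 = 2^3 × 3 × 19
LCM(312, 72, 456) = 2^3 × 3^2 × 13 × 19 = 17784.
Smallest multiple of 17784 that is ≥ 104878: ⌈104878/17784⌉ × 17784 = 6 × 17784 = 106704.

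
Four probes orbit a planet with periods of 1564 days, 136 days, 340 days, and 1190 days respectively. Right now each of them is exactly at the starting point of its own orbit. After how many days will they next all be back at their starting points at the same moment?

They coincide at every common multiple of the periods; the first is the LCM.
1564 = 2^2 × 17 × 23
136 = 2^3 × 17
340 = 2^2 × 5 × 17
1190 = 2 × 5 × 7 × 17
LCM(1564, 136, 340, 1190) = 2^3 × 5 × 7 × 17 × 23 = 109480.

109480 days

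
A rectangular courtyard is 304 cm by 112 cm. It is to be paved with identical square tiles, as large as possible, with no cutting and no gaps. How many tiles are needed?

133

Tile side = gcd(304, 112).
304 = 2^4 × 19
112 = 2^4 × 7
gcd(304, 112) = 2^4 = 16.
Tiles: (304/16) × (112/16) = 19 × 7 = 133.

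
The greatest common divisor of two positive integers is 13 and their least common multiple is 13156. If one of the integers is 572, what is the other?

For two integers, gcd × lcm = product, so the other is (13 × 13156) / 572 = 171028 / 572 = 299.

299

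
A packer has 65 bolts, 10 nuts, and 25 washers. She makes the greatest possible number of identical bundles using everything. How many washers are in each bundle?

Number of bundles = gcd(65, 10, 25).
65 = 5 × 13
10 = 2 × 5
25 = 5^2
gcd(65, 10, 25) = 5.
washers per bundle = 25 / 5 = 5.

5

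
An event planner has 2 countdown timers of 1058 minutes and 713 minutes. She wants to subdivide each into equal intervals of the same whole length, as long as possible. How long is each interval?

The interval must divide each timer length; the longest such is the gcd.
1058 = 2 × 23^2
713 = 23 × 31
gcd(1058, 713) = 23.

23 minutes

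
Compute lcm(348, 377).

348 = 2^2 × 3 × 29
377 = 13 × 29
LCM(348, 377) = 2^2 × 3 × 13 × 29 = 4524.

4524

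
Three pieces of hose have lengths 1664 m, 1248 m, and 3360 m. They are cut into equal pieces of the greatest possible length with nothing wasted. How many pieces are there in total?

196

Piece length = gcd(1664, 1248, 3360).
1664 = 2^7 × 13
1248 = 2^5 × 3 × 13
3360 = 2^5 × 3 × 5 × 7
gcd(1664, 1248, 3360) = 2^5 = 32.
Total pieces = 1664/32 + 1248/32 + 3360/32 = 52 + 39 + 105 = 196.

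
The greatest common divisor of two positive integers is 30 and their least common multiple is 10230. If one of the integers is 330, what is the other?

930

For two integers, gcd × lcm = product, so the other is (30 × 10230) / 330 = 306900 / 330 = 930.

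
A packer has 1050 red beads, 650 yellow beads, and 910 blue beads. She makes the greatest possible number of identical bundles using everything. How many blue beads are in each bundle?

91

Number of bundles = gcd(1050, 650, 910).
1050 = 2 × 3 × 5^2 × 7
650 = 2 × 5^2 × 13
910 = 2 × 5 × 7 × 13
gcd(1050, 650, 910) = 2 × 5 = 10.
blue beads per bundle = 910 / 10 = 91.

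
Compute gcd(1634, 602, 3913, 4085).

1634 = 2 × 19 × 43
602 = 2 × 7 × 43
3913 = 7 × 13 × 43
4085 = 5 × 19 × 43
gcd(1634, 602, 3913, 4085) = 43.

43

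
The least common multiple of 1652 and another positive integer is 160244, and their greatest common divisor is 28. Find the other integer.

2716

gcd × lcm = product of the two integers, so the other integer is (28 × 160244) / 1652 = 2716.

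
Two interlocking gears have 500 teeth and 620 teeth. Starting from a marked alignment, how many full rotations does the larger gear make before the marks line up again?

All finish a whole number of cycles simultaneously at t = LCM of the periods.
500 = 2^2 × 5^3
620 = 2^2 × 5 × 31
LCM(500, 620) = 2^2 × 5^3 × 31 = 15500.
Rotations for period 620: 15500 / 620 = 25.

25 rotations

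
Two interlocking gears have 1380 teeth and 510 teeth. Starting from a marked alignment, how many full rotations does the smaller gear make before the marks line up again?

46 rotations

The first common completion time is the LCM of the periods.
1380 = 2^2 × 3 × 5 × 23
510 = 2 × 3 × 5 × 17
LCM(1380, 510) = 2^2 × 3 × 5 × 17 × 23 = 23460.
Rotations for period 510: 23460 / 510 = 46.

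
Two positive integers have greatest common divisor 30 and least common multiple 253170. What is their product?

For any two positive integers, gcd × lcm = product = 30 × 253170 = 7595100.

7595100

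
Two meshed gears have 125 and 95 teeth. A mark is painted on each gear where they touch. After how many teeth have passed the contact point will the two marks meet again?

2375 teeth

They coincide at every common multiple of the periods; the first is the LCM.
125 = 5^3
95 = 5 × 19
LCM(125, 95) = 5^3 × 19 = 2375.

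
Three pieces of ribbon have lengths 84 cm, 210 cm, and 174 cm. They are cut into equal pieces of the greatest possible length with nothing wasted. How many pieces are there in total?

78

Piece length = gcd(84, 210, 174).
84 = 2^2 × 3 × 7
210 = 2 × 3 × 5 × 7
174 = 2 × 3 × 29
gcd(84, 210, 174) = 2 × 3 = 6.
Total pieces = 84/6 + 210/6 + 174/6 = 14 + 35 + 29 = 78.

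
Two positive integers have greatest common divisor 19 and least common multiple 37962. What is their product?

721278

For any two positive integers, gcd × lcm = product = 19 × 37962 = 721278.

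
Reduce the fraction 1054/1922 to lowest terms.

17/31

1054 = 2 × 17 × 31
1922 = 2 × 31^2
gcd(1054, 1922) = 2 × 31 = 62.
Divide numerator and denominator by 62: 1054/1922 = 17/31.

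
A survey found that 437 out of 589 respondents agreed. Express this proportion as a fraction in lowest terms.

23/31

437 = 19 × 23
589 = 19 × 31
gcd(437, 589) = 19.
Divide numerator and denominator by 19: 437/589 = 23/31.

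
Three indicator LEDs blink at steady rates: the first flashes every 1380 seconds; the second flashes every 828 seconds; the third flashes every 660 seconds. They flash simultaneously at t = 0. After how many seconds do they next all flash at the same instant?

We need the least common multiple of the intervals.
1380 = 2^2 × 3 × 5 × 23
828 = 2^2 × 3^2 × 23
660 = 2^2 × 3 × 5 × 11
LCM(1380, 828, 660) = 2^2 × 3^2 × 5 × 11 × 23 = 45540.

45540 seconds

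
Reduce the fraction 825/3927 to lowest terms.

25/119

825 = 3 × 5^2 × 11
3927 = 3 × 7 × 11 × 17
gcd(825, 3927) = 3 × 11 = 33.
Divide numerator and denominator by 33: 825/3927 = 25/119.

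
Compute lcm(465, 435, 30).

465 = 3 × 5 × 31
435 = 3 × 5 × 29
30 = 2 × 3 × 5
LCM(465, 435, 30) = 2 × 3 × 5 × 29 × 31 = 26970.

26970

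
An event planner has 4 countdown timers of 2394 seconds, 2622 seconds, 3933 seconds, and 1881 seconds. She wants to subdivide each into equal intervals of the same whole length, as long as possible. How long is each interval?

57 seconds

The interval must divide each timer length; the longest such is the gcd.
2394 = 2 × 3^2 × 7 × 19
2622 = 2 × 3 × 19 × 23
3933 = 3^2 × 19 × 23
1881 = 3^2 × 11 × 19
gcd(2394, 2622, 3933, 1881) = 3 × 19 = 57.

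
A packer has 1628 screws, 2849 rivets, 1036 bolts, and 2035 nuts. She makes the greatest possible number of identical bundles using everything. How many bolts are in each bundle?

28

Number of bundles = gcd(1628, 2849, 1036, 2035).
1628 = 2^2 × 11 × 37
2849 = 7 × 11 × 37
1036 = 2^2 × 7 × 37
2035 = 5 × 11 × 37
gcd(1628, 2849, 1036, 2035) = 37.
bolts per bundle = 1036 / 37 = 28.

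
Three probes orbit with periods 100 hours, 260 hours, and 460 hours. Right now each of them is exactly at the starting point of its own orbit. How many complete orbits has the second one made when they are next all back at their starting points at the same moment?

115 orbits

The first common completion time is the LCM of the periods.
100 = 2^2 × 5^2
260 = 2^2 × 5 × 13
460 = 2^2 × 5 × 23
LCM(100, 260, 460) = 2^2 × 5^2 × 13 × 23 = 29900.
Orbits for period 260: 29900 / 260 = 115.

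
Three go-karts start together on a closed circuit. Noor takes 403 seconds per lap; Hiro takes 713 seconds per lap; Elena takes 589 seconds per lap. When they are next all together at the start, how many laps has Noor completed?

437 laps

The first common completion time is the LCM of the periods.
403 = 13 × 31
713 = 23 × 31
589 = 19 × 31
LCM(403, 713, 589) = 13 × 19 × 23 × 31 = 176111.
Laps for period 403: 176111 / 403 = 437.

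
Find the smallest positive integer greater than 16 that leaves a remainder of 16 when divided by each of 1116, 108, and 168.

N − 16 must be a common multiple of 1116, 108, and 168.
1116 = 2^2 × 3^2 × 31
108 = 2^2 × 3^3
168 = 2^3 × 3 × 7
LCM(1116, 108, 168) = 2^3 × 3^3 × 7 × 31 = 46872.
Smallest N > 16 is LCM + 16 = 46872 + 16 = 46888.

46888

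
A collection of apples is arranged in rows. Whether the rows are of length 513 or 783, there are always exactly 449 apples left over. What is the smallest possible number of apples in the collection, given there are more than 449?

N − 449 must be a common multiple of 513 and 783.
513 = 3^3 × 19
783 = 3^3 × 29
LCM(513, 783) = 3^3 × 19 × 29 = 14877.
Smallest N > 449 is LCM + 449 = 14877 + 449 = 15326.

15326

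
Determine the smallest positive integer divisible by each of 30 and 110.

30 = 2 × 3 × 5
110 = 2 × 5 × 11
LCM(30, 110) = 2 × 3 × 5 × 11 = 330.

330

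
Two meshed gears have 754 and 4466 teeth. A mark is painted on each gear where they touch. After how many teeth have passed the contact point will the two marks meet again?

The first simultaneous occurrence is after LCM of the individual periods.
754 = 2 × 13 × 29
4466 = 2 × 7 × 11 × 29
LCM(754, 4466) = 2 × 7 × 11 × 13 × 29 = 58058.

58058 teeth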